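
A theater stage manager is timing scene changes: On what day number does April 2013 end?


Month: April
Year: 2013
April is a 30-day month
Total: 30 days

30


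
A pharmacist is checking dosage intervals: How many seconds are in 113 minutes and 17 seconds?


Minutes: 113
Extra seconds: 17
Seconds per minute: 60
Minutes to seconds: 113 x 60 = 6780
Total: 6780 + 17 = 6797

6797


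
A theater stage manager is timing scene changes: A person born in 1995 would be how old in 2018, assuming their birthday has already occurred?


Birth year: 1995
Current year: 2018
Age = current year - birth year
Age = 2018 - 1995 = 23

23


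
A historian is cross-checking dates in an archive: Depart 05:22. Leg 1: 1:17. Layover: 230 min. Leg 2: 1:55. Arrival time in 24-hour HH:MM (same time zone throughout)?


Depart: 05:22
Leg 1: +77 min -> 06:39
Layover: +230 min -> 10:29
Leg 2: +115 min -> 12:24
Total travel: 422 minutes = 7h 2m
Arrival: 12:24

12:24


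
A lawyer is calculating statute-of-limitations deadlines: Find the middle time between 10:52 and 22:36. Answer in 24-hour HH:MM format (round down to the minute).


Start time: 10:52 = 652 minutes from midnight
End time: 22:36 = 1356 minutes from midnight
Sum: 652 + 1356 = 2008
Midpoint: 2008 / 2 = 1004 minutes
Convert: 1004 / 60 = 16 hours, 44 minutes
Result: 16:44

16:44


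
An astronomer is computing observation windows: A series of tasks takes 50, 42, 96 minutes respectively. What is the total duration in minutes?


Durations: 50, 42, 96
Running sum: 50
+ 42 = 92
+ 96 = 188
Total duration: 188 minutes
That is 3 hours and 8 minutes

188


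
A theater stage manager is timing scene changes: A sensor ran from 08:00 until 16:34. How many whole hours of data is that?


Start: 08:00
End: 16:34
Hour difference: 16 - 8 = 8 hours
Minute difference: 34 - 0 = 34 minutes
Total minutes: 514
Complete hours: 514 / 60 = 8 (remainder 34)

8


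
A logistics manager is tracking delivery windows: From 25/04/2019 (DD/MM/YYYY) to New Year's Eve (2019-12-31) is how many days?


Start: April 25, 2019
End: December 31, 2019
Days left in April: 5
May: 31
June: 30
July: 31
August: 31
... plus remaining months
Sum of remaining months: 245
Total: 5 + 245 = 250

250


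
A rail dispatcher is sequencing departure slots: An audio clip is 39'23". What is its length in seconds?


Minutes: 39
Seconds: 23
Convert minutes to seconds: 39 x 60 = 2340
Add remaining seconds: 2340 + 23 = 2363

2363


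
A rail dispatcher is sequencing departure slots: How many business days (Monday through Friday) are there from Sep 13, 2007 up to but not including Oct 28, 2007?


Start: 2007-09-13 (Thursday)
End (exclusive): 2007-10-28 (Sunday)
Total calendar days: 45
Full weeks: 45 // 7 = 6 -> 30 weekdays
Remaining 3 days starting on Thursday:
  Thu(w), Fri(w), Sat(-) -> 2 weekdays
Total business days: 30 + 2 = 32

32


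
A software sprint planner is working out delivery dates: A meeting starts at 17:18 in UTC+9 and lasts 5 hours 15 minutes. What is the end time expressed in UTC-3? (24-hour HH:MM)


Start: 17:18 in UTC+9
Step 1 - add duration:
  minutes: 18 + 15 = 33
  hours: 17 + 5 + 0 = 22
  end in UTC+9: 22:33
Step 2 - convert UTC+9 -> UTC-3:
  offset difference: -3 - (9) = -12 hours
  22 + (-12) = 10 -> mod 24 = 10
Result: 10:33 in UTC-3

10:33


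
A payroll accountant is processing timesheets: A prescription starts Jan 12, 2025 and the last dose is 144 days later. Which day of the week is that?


Start: 2025-01-12 (Sunday)
Step 1 - find target date: add 144 days
  2025-01-12 + 144 days = 2025-06-05
Step 2 - day of week:
  144 mod 7 = 4
  Sunday + 4 days -> Thursday
Result: Thursday (2025-06-05)

Thursday


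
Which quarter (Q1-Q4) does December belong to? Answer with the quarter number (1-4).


Month: December (month 12)
Q1: January-March (months 1-3)
Q2: April-June (months 4-6)
Q3: July-September (months 7-9)
Q4: October-December (months 10-12)
Month 12 falls in Q4

4


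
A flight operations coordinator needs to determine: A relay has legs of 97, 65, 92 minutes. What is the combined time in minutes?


Durations: 97, 65, 92
Running sum: 97
+ 65 = 162
+ 92 = 254
Total duration: 254 minutes
That is 4 hours and 14 minutes

254


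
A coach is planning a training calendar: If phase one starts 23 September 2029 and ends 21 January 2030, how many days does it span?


Start date: 2029-09-23
End date: 2030-01-21
Sep 2029: +8 days
Oct 2029: +31 days
Nov 2029: +30 days
Dec 2029: +31 days
Jan 2030: +20 days
Total: 120 days

120


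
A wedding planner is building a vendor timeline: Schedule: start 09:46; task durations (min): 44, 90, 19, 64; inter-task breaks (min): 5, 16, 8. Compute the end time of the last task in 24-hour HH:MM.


Start: 09:46 = 586 min from midnight
  after task 1 (44 min): 10:30
  after break (5 min): 10:35
  after task 2 (90 min): 12:05
  after break (16 min): 12:21
  after task 3 (19 min): 12:40
  after break (8 min): 12:48
  after task 4 (64 min): 13:52
Total elapsed: 246 minutes
End time: 13:52

13:52


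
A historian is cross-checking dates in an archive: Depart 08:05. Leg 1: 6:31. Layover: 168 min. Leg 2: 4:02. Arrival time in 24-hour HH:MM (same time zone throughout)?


Depart: 08:05
Leg 1: +391 min -> 14:36
Layover: +168 min -> 17:24
Leg 2: +242 min -> 21:26
Total travel: 801 minutes = 13h 21m
Arrival: 21:26

21:26


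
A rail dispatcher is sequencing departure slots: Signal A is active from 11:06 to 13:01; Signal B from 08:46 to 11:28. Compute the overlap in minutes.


Interval A: [666, 781] minutes from midnight
Interval B: [526, 688] minutes from midnight
Overlap start = max(666, 526) = 666
Overlap end = min(781, 688) = 688
Overlap = 688 - 666 = 22 minutes

22


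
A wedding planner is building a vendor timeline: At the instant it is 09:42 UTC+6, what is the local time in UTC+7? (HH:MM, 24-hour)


Local time: 09:42 at UTC+6 (offset 6h)
Target zone: UTC+7 (offset 7h)
Difference: 7 - (6) = 1 hours
Calculation: 9 + (1) = 10
Result: 10:42

10:42


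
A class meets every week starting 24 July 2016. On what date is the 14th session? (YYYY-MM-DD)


First occurrence: 2016-07-24 (occurrence 1)
Each occurrence is 7 days after the previous.
Occurrence 14 is 13 weeks after the first.
13 weeks = 91 days
2016-07-24 + 91 days = 2016-10-23

2016-10-23


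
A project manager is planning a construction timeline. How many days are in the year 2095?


Year: 2095
Check leap year rules:
Divisible by 4? No
2095 is not a leap year
Days: 365

365


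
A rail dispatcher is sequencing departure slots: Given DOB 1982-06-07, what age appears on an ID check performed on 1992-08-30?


Birth: 1982-06-07
Reference: 1992-08-30
Year difference: 1992 - 1982 = 10
Has birthday (06-07) occurred by 08-30? Yes
Age in full years: 10

10


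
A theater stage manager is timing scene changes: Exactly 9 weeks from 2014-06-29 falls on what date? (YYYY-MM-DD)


Start: 2014-06-29
Weeks to add: 9
Convert to days: 9 x 7 = 63 days
Add 63 days to 2014-06-29
Result: 2014-08-31

2014-08-31


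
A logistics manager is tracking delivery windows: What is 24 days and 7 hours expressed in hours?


Days: 24
Extra hours: 7
Hours per day: 24
Days to hours: 24 x 24 = 576
Total: 576 + 7 = 583

583


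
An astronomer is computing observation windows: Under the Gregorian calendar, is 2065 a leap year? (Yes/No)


Year: 2065
Divisible by 4? 2065 / 4 = 516.25 -> No
Not divisible by 4, so NOT a leap year

No


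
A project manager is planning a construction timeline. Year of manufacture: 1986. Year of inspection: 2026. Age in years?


Birth year: 1986
Current year: 2026
Age = current year - birth year
Age = 2026 - 1986 = 40

40


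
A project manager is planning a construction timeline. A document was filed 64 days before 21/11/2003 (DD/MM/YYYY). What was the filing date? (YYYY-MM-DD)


Start: 2003-11-21
Subtracting 64 days
Days already passed in November: 21
After going back through November: 43 more days to subtract
October 2003: 31 days, 12 remaining
September 2003 has 30 days, need 12
Result: 2003-09-18

2003-09-18


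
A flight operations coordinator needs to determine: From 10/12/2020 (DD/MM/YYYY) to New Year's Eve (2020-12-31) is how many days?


Start: December 10, 2020
End: December 31, 2020
Days left in December: 21
Total: 21 days

21


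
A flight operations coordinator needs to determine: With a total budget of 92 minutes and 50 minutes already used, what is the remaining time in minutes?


Total budget: 92 minutes
Time used: 50 minutes
Remaining: 92 - 50 = 42 minutes
Percent used: 54.3%
Percent remaining: 45.7%

42


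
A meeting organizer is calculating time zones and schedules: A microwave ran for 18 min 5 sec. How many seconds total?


Minutes: 18
Extra seconds: 5
Seconds per minute: 60
Minutes to seconds: 18 x 60 = 1080
Total: 1080 + 5 = 1085

1085


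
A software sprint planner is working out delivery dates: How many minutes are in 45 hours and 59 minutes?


Hours: 45
Extra minutes: 59
Minutes per hour: 60
Hours to minutes: 45 x 60 = 2700
Total: 2700 + 59 = 2759

2759


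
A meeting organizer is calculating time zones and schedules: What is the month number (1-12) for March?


Calendar month order:
2. February
3. March <--
4. April
March is month number 3

3


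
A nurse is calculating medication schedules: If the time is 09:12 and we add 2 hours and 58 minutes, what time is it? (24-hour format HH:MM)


Start time: 09:12
Adding: 2 hours 58 minutes
Minutes: 12 + 58 = 70
Minute overflow: 70 >= 60, so carry 1 hour, minutes = 10
Hours: 9 + 2 + 1 = 12
Result: 12:10

12:10


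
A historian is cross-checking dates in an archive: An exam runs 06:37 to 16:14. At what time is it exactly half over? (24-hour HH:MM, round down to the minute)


Start time: 06:37 = 397 minutes from midnight
End time: 16:14 = 974 minutes from midnight
Sum: 397 + 974 = 1371
Midpoint: 1371 / 2 = 685 minutes
Convert: 685 / 60 = 11 hours, 25 minutes
Result: 11:25

11:25


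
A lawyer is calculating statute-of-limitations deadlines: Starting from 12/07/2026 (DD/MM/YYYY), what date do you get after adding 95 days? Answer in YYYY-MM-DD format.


Start: 2026-07-12
Adding 95 days
Days remaining in July: 19
After July: 76 days still to add
August 2026: 31 days, 45 remaining
September 2026: 30 days, 15 remaining
October 2026 has 31 days, need 15
Result: 2026-10-15

2026-10-15


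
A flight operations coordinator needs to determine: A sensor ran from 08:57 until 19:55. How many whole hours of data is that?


Start: 08:57
End: 19:55
Hour difference: 19 - 8 = 11 hours
Minute difference: 55 - 57 = -2 minutes
Total minutes: 658
Complete hours: 658 / 60 = 10 (remainder 58)

10


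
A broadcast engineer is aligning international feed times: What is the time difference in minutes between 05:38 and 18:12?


Start time: 05:38 = 338 minutes from midnight
End time: 18:12 = 1092 minutes from midnight
Difference: 1092 - 338 = 754 minutes
That is 12 hours and 34 minutes

754


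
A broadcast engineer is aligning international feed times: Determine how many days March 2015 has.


Month: March
Year: 2015
March is a 31-day month
Total: 31 days

31


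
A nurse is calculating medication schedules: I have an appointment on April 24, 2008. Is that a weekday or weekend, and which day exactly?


Date: 2008-04-24
January 1, 2008 is a Tuesday
Day of year: 115
Offset from Jan 1: 114 days
114 mod 7 = 2
Result: Thursday

Thursday


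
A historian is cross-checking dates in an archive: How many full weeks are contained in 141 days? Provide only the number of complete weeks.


Total days: 141
Days per week: 7
Division: 141 / 7 = 20 remainder 1
Complete weeks: 20
Remaining days: 1

20


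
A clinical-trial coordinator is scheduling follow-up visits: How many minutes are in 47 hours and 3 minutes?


Hours: 47
Minutes: 3
Convert hours to minutes: 47 x 60 = 2820
Add remaining minutes: 2820 + 3 = 2823

2823


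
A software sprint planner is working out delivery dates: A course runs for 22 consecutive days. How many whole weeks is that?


Total days: 22
Days per week: 7
Division: 22 / 7 = 3 remainder 1
Complete weeks: 3
Remaining days: 1

3


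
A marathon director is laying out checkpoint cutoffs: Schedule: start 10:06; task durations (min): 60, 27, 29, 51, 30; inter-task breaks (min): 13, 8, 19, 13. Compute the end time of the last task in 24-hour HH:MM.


Start: 10:06 = 606 min from midnight
  after task 1 (60 min): 11:06
  after break (13 min): 11:19
  after task 2 (27 min): 11:46
  after break (8 min): 11:54
  after task 3 (29 min): 12:23
  after break (19 min): 12:42
  after task 4 (51 min): 13:33
  after break (13 min): 13:46
  after task 5 (30 min): 14:16
Total elapsed: 250 minutes
End time: 14:16

14:16


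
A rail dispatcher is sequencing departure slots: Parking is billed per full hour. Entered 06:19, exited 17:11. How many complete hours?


Start: 06:19
End: 17:11
Hour difference: 17 - 6 = 11 hours
Minute difference: 11 - 19 = -8 minutes
Total minutes: 652
Complete hours: 652 / 60 = 10 (remainder 52)

10


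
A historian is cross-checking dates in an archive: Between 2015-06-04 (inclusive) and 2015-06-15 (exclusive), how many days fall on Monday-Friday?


Start: 2015-06-04 (Thursday)
End (exclusive): 2015-06-15 (Monday)
Total calendar days: 11
Full weeks: 11 // 7 = 1 -> 5 weekdays
Remaining 4 days starting on Thursday:
  Thu(w), Fri(w), Sat(-), Sun(-) -> 2 weekdays
Total business days: 5 + 2 = 7

7


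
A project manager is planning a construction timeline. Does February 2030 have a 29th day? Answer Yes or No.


Year: 2030
Divisible by 4? 2030 / 4 = 507.5 -> No
Not divisible by 4, so NOT a leap year

No


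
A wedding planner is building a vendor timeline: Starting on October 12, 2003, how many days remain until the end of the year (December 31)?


Start: October 12, 2003
End: December 31, 2003
Days left in October: 19
November: 30
December: 31
Sum of remaining months: 61
Total: 19 + 61 = 80

80


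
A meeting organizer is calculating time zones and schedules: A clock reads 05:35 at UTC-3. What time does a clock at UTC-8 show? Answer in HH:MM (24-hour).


Local time: 05:35 at UTC-3 (offset -3h)
Target zone: UTC-8 (offset -8h)
Difference: -8 - (-3) = -5 hours
Calculation: 5 + (-5) = 0
Result: 00:35

00:35


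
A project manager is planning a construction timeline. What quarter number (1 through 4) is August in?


Month: August (month 8)
Q1: January-March (months 1-3)
Q2: April-June (months 4-6)
Q3: July-September (months 7-9)
Q4: October-December (months 10-12)
Month 8 falls in Q3

3


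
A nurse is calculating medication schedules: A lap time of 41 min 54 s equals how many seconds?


Minutes: 41
Seconds: 54
Convert minutes to seconds: 41 x 60 = 2460
Add remaining seconds: 2460 + 54 = 2514

2514


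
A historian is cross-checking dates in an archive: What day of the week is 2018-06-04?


Date: 2018-06-04
January 1, 2018 is a Monday
Day of year: 155
Offset from Jan 1: 154 days
154 mod 7 = 0
Result: Monday

Monday


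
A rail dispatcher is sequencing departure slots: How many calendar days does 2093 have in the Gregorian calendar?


Year: 2093
Check leap year rules:
Divisible by 4? No
2093 is not a leap year
Days: 365

365


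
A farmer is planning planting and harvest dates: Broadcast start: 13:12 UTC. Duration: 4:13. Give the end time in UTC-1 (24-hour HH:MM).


Start: 13:12 in UTC
Step 1 - add duration:
  minutes: 12 + 13 = 25
  hours: 13 + 4 + 0 = 17
  end in UTC: 17:25
Step 2 - convert UTC -> UTC-1:
  offset difference: -1 - (0) = -1 hours
  17 + (-1) = 16 -> mod 24 = 16
Result: 16:25 in UTC-1

16:25


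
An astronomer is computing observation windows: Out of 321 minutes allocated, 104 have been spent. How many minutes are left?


Total budget: 321 minutes
Time used: 104 minutes
Remaining: 321 - 104 = 217 minutes
Percent used: 32.4%
Percent remaining: 67.6%

217


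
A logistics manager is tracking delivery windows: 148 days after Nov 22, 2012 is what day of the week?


Start: 2012-11-22 (Thursday)
Step 1 - find target date: add 148 days
  2012-11-22 + 148 days = 2013-04-19
Step 2 - day of week:
  148 mod 7 = 1
  Thursday + 1 days -> Friday
Result: Friday (2013-04-19)

Friday


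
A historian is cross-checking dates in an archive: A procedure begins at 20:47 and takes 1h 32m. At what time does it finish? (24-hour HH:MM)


Start time: 20:47
Adding: 1 hours 32 minutes
Minutes: 47 + 32 = 79
Minute overflow: 79 >= 60, so carry 1 hour, minutes = 19
Hours: 20 + 1 + 1 = 22
Result: 22:19

22:19


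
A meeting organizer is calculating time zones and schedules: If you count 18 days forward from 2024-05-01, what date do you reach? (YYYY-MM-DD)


Start: 2024-05-01
Adding 18 days
Days remaining in May: 30
Result: 2024-05-19

2024-05-19


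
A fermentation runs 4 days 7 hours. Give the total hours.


Days: 4
Extra hours: 7
Hours per day: 24
Days to hours: 4 x 24 = 96
Total: 96 + 7 = 103

103


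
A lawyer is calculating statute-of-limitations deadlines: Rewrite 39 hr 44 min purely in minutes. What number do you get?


Hours: 39
Extra minutes: 44
Minutes per hour: 60
Hours to minutes: 39 x 60 = 2340
Total: 2340 + 44 = 2384

2384


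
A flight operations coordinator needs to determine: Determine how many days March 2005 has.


Month: March
Year: 2005
March is a 31-day month
Total: 31 days

31


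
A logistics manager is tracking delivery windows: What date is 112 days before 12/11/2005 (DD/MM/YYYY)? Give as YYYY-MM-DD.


Start: 2005-11-12
Subtracting 112 days
Days already passed in November: 12
After going back through November: 100 more days to subtract
October 2005: 31 days, 69 remaining
September 2005: 30 days, 39 remaining
August 2005: 31 days, 8 remaining
July 2005 has 31 days, need 8
Result: 2005-07-23

2005-07-23


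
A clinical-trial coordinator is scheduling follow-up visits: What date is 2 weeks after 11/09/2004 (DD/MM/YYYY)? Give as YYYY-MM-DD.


Start: 2004-09-11
Weeks to add: 2
Convert to days: 2 x 7 = 14 days
Add 14 days to 2004-09-11
Result: 2004-09-25

2004-09-25


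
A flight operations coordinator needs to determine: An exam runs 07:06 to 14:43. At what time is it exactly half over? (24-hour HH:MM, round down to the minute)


Start time: 07:06 = 426 minutes from midnight
End time: 14:43 = 883 minutes from midnight
Sum: 426 + 883 = 1309
Midpoint: 1309 / 2 = 654 minutes
Convert: 654 / 60 = 10 hours, 54 minutes
Result: 10:54

10:54


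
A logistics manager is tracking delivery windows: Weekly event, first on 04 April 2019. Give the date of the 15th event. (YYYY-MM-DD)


First occurrence: 2019-04-04 (occurrence 1)
Each occurrence is 7 days after the previous.
Occurrence 15 is 14 weeks after the first.
14 weeks = 98 days
2019-04-04 + 98 days = 2019-07-11

2019-07-11


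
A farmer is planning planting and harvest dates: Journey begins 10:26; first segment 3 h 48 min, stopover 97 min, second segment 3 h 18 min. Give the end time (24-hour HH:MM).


Depart: 10:26
Leg 1: +228 min -> 14:14
Layover: +97 min -> 15:51
Leg 2: +198 min -> 19:09
Total travel: 523 minutes = 8h 43m
Arrival: 19:09

19:09


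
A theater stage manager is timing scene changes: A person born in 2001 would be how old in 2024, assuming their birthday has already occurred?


Birth year: 2001
Current year: 2024
Age = current year - birth year
Age = 2024 - 2001 = 23

23


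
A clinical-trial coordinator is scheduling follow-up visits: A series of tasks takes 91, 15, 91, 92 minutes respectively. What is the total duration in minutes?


Durations: 91, 15, 91, 92
Running sum: 91
+ 15 = 106
+ 91 = 197
+ 92 = 289
Total duration: 289 minutes
That is 4 hours and 49 minutes

289


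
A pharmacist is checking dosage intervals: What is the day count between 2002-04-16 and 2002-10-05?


Start date: 2002-04-16
End date: 2002-10-05
Apr 2002: +15 days
May 2002: +31 days
Jun 2002: +30 days
... (4 more months)
Total: 172 days

172


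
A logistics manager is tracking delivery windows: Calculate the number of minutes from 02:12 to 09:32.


Start time: 02:12 = 132 minutes from midnight
End time: 09:32 = 572 minutes from midnight
Difference: 572 - 132 = 440 minutes
That is 7 hours and 20 minutes

440


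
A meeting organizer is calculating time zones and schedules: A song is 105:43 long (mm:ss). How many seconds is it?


Minutes: 105
Extra seconds: 43
Seconds per minute: 60
Minutes to seconds: 105 x 60 = 6300
Total: 6300 + 43 = 6343

6343


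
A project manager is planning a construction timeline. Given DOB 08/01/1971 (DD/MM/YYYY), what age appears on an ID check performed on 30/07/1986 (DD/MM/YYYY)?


Birth: 1971-01-08
Reference: 1986-07-30
Year difference: 1986 - 1971 = 15
Has birthday (01-08) occurred by 07-30? Yes
Age in full years: 15

15


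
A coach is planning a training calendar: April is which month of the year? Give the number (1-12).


Calendar month order:
3. March
4. April <--
5. May
April is month number 4

4


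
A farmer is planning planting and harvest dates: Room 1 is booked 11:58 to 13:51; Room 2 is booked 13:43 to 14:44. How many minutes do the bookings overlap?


Interval A: [718, 831] minutes from midnight
Interval B: [823, 884] minutes from midnight
Overlap start = max(718, 823) = 823
Overlap end = min(831, 884) = 831
Overlap = 831 - 823 = 8 minutes

8


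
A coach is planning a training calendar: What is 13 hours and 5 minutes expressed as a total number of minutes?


Hours: 13
Minutes: 5
Convert hours to minutes: 13 x 60 = 780
Add remaining minutes: 780 + 5 = 785

785


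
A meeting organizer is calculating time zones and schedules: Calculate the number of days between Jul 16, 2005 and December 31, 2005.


Start: July 16, 2005
End: December 31, 2005
Days left in July: 15
August: 31
September: 30
October: 31
November: 30
... plus remaining months
Sum of remaining months: 153
Total: 15 + 153 = 168

168


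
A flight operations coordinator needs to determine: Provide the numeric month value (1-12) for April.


Calendar month order:
3. March
4. April <--
5. May
April is month number 4

4


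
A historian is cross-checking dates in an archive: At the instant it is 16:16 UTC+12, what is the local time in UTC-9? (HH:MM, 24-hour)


Local time: 16:16 at UTC+12 (offset 12h)
Target zone: UTC-9 (offset -9h)
Difference: -9 - (12) = -21 hours
Calculation: 16 + (-21) = -5
Wraparound: (-5) mod 24 = 19
Result: 19:16

19:16


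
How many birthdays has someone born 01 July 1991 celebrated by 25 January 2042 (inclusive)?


Birth: 1991-07-01
Reference: 2042-01-25
Year difference: 2042 - 1991 = 51
Has birthday (07-01) occurred by 01-25? No
Birthday not yet reached this year -> subtract 1
Age in full years: 50

50


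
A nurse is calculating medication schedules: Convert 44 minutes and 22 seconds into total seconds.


Minutes: 44
Seconds: 22
Convert minutes to seconds: 44 x 60 = 2640
Add remaining seconds: 2640 + 22 = 2662

2662


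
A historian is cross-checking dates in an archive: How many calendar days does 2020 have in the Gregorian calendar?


Year: 2020
Check leap year rules:
Divisible by 4? Yes
Divisible by 100? No
2020 is a leap year
Days: 366

366


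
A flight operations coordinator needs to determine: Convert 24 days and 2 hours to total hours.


Days: 24
Extra hours: 2
Hours per day: 24
Days to hours: 24 x 24 = 576
Total: 576 + 2 = 578

578


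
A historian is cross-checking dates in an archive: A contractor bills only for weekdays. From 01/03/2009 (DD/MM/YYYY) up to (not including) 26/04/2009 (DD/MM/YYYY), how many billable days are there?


Start: 2009-03-01 (Sunday)
End (exclusive): 2009-04-26 (Sunday)
Total calendar days: 56
Full weeks: 56 // 7 = 8 -> 40 weekdays
Remaining 0 days starting on Sunday:
Total business days: 40 + 0 = 40

40


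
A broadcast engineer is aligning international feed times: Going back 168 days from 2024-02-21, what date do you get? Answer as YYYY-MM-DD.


Start: 2024-02-21
Subtracting 168 days
Days already passed in February: 21
After going back through February: 147 more days to subtract
January 2024: 31 days, 116 remaining
December 2023: 31 days, 85 remaining
November 2023: 30 days, 55 remaining
October 2023: 31 days, 24 remaining
Result: 2023-09-06

2023-09-06


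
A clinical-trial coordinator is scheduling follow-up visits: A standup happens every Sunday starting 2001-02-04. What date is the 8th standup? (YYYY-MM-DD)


First occurrence: 2001-02-04 (occurrence 1)
Each occurrence is 7 days after the previous.
Occurrence 8 is 7 weeks after the first.
7 weeks = 49 days
2001-02-04 + 49 days = 2001-03-25

2001-03-25


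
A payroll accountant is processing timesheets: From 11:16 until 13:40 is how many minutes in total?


Start time: 11:16 = 676 minutes from midnight
End time: 13:40 = 820 minutes from midnight
Difference: 820 - 676 = 144 minutes
That is 2 hours and 24 minutes

144


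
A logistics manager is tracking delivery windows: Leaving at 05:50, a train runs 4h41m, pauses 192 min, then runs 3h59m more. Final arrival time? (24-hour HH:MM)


Depart: 05:50
Leg 1: +281 min -> 10:31
Layover: +192 min -> 13:43
Leg 2: +239 min -> 17:42
Total travel: 712 minutes = 11h 52m
Arrival: 17:42

17:42


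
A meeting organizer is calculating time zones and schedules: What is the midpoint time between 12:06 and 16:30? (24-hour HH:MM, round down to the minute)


Start time: 12:06 = 726 minutes from midnight
End time: 16:30 = 990 minutes from midnight
Sum: 726 + 990 = 1716
Midpoint: 1716 / 2 = 858 minutes
Convert: 858 / 60 = 14 hours, 18 minutes
Result: 14:18

14:18


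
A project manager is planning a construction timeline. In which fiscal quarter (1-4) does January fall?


Month: January (month 1)
Q1: January-March (months 1-3)
Q2: April-June (months 4-6)
Q3: July-September (months 7-9)
Q4: October-December (months 10-12)
Month 1 falls in Q1

1


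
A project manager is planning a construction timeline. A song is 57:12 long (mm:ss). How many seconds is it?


Minutes: 57
Extra seconds: 12
Seconds per minute: 60
Minutes to seconds: 57 x 60 = 3420
Total: 3420 + 12 = 3432

3432


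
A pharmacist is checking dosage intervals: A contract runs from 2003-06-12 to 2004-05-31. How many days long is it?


Start date: 2003-06-12
End date: 2004-05-31
Jun 2003: +19 days
Jul 2003: +31 days
Aug 2003: +31 days
... (9 more months)
Total: 354 days

354


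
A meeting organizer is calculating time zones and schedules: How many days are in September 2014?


Month: September
Year: 2014
September is a 30-day month
Total: 30 days

30


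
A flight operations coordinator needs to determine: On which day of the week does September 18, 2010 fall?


Date: 2010-09-18
January 1, 2010 is a Friday
Day of year: 261
Offset from Jan 1: 260 days
260 mod 7 = 1
Result: Saturday

Saturday


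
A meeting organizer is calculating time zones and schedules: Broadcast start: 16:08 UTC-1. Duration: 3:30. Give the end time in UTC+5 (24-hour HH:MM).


Start: 16:08 in UTC-1
Step 1 - add duration:
  minutes: 8 + 30 = 38
  hours: 16 + 3 + 0 = 19
  end in UTC-1: 19:38
Step 2 - convert UTC-1 -> UTC+5:
  offset difference: 5 - (-1) = 6 hours
  19 + (6) = 25 -> mod 24 = 1
Result: 01:38 in UTC+5

01:38


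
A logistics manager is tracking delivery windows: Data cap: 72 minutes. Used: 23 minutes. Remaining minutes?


Total budget: 72 minutes
Time used: 23 minutes
Remaining: 72 - 23 = 49 minutes
Percent used: 31.9%
Percent remaining: 68.1%

49


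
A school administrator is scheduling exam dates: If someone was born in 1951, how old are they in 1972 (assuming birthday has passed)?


Birth year: 1951
Current year: 1972
Age = current year - birth year
Age = 1972 - 1951 = 21

21


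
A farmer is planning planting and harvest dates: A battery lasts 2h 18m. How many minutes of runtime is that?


Hours: 2
Extra minutes: 18
Minutes per hour: 60
Hours to minutes: 2 x 60 = 120
Total: 120 + 18 = 138

138


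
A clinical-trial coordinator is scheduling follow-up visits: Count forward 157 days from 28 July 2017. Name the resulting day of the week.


Start: 2017-07-28 (Friday)
Step 1 - find target date: add 157 days
  2017-07-28 + 157 days = 2018-01-01
Step 2 - day of week:
  157 mod 7 = 3
  Friday + 3 days -> Monday
Result: Monday (2018-01-01)

Monday


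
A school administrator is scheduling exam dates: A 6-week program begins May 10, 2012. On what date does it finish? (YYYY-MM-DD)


Start: 2012-05-10
Weeks to add: 6
Convert to days: 6 x 7 = 42 days
Add 42 days to 2012-05-10
Result: 2012-06-21

2012-06-21


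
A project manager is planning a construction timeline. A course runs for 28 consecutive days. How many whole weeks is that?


Total days: 28
Days per week: 7
Division: 28 / 7 = 4 remainder 0
Complete weeks: 4
Remaining days: 0

4


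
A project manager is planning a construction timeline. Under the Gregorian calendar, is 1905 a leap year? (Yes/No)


Year: 1905
Divisible by 4? 1905 / 4 = 476.25 -> No
Not divisible by 4, so NOT a leap year

No


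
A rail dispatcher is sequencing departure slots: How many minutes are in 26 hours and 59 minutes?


Hours: 26
Minutes: 59
Convert hours to minutes: 26 x 60 = 1560
Add remaining minutes: 1560 + 59 = 1619

1619


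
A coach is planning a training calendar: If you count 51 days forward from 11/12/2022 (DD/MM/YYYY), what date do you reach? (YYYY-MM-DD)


Start: 2022-12-11
Adding 51 days
Days remaining in December: 20
After December: 31 days still to add
January 2023 has 31 days, need 31
Result: 2023-01-31

2023-01-31


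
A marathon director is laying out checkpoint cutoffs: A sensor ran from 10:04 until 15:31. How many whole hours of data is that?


Start: 10:04
End: 15:31
Hour difference: 15 - 10 = 5 hours
Minute difference: 31 - 4 = 27 minutes
Total minutes: 327
Complete hours: 327 / 60 = 5 (remainder 27)

5


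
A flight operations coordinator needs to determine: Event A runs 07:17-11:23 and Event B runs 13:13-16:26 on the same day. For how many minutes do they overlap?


Interval A: [437, 683] minutes from midnight
Interval B: [793, 986] minutes from midnight
Overlap start = max(437, 793) = 793
Overlap end = min(683, 986) = 683
End <= start, so the intervals do not overlap: 0 minutes

0


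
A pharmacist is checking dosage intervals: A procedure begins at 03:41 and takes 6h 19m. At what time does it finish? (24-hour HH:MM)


Start time: 03:41
Adding: 6 hours 19 minutes
Minutes: 41 + 19 = 60
Minute overflow: 60 >= 60, so carry 1 hour, minutes = 0
Hours: 3 + 6 + 1 = 10
Result: 10:00

10:00


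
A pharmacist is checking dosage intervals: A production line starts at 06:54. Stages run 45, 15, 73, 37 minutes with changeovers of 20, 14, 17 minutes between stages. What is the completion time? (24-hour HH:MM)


Start: 06:54 = 414 min from midnight
  after task 1 (45 min): 07:39
  after break (20 min): 07:59
  after task 2 (15 min): 08:14
  after break (14 min): 08:28
  after task 3 (73 min): 09:41
  after break (17 min): 09:58
  after task 4 (37 min): 10:35
Total elapsed: 221 minutes
End time: 10:35

10:35


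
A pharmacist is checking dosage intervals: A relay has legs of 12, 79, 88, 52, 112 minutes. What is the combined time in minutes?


Durations: 12, 79, 88, 52, 112
Running sum: 12
+ 79 = 91
+ 88 = 179
+ 52 = 231
+ 112 = 343
Total duration: 343 minutes
That is 5 hours and 43 minutes

343


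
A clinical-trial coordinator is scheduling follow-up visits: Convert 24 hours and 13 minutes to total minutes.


Hours: 24
Extra minutes: 13
Minutes per hour: 60
Hours to minutes: 24 x 60 = 1440
Total: 1440 + 13 = 1453

1453


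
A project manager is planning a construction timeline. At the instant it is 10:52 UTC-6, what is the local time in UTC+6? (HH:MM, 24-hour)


Local time: 10:52 at UTC-6 (offset -6h)
Target zone: UTC+6 (offset 6h)
Difference: 6 - (-6) = 12 hours
Calculation: 10 + (12) = 22
Result: 22:52

22:52


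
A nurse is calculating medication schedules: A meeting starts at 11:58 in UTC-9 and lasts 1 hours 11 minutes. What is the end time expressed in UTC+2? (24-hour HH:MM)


Start: 11:58 in UTC-9
Step 1 - add duration:
  minutes: 58 + 11 = 69 (carry 1h)
  hours: 11 + 1 + 1 = 13
  end in UTC-9: 13:09
Step 2 - convert UTC-9 -> UTC+2:
  offset difference: 2 - (-9) = 11 hours
  13 + (11) = 24 -> mod 24 = 0
Result: 00:09 in UTC+2

00:09


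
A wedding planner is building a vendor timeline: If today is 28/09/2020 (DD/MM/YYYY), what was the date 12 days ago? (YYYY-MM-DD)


Start: 2020-09-28
Subtracting 12 days
Days already passed in September: 28
Result: 2020-09-16

2020-09-16


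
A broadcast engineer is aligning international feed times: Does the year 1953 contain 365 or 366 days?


Year: 1953
Check leap year rules:
Divisible by 4? No
1953 is not a leap year
Days: 365

365


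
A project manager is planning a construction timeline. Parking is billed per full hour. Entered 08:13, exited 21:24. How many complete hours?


Start: 08:13
End: 21:24
Hour difference: 21 - 8 = 13 hours
Minute difference: 24 - 13 = 11 minutes
Total minutes: 791
Complete hours: 791 / 60 = 13 (remainder 11)

13


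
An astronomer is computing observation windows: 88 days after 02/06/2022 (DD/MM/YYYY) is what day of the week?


Start: 2022-06-02 (Thursday)
Step 1 - find target date: add 88 days
  2022-06-02 + 88 days = 2022-08-29
Step 2 - day of week:
  88 mod 7 = 4
  Thursday + 4 days -> Monday
Result: Monday (2022-08-29)

Monday


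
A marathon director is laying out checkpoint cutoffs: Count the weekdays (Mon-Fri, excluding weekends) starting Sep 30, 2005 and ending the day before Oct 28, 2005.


Start: 2005-09-30 (Friday)
End (exclusive): 2005-10-28 (Friday)
Total calendar days: 28
Full weeks: 28 // 7 = 4 -> 20 weekdays
Remaining 0 days starting on Friday:
Total business days: 20 + 0 = 20

20


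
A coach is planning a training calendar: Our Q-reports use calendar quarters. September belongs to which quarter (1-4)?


Month: September (month 9)
Q1: January-March (months 1-3)
Q2: April-June (months 4-6)
Q3: July-September (months 7-9)
Q4: October-December (months 10-12)
Month 9 falls in Q3

3


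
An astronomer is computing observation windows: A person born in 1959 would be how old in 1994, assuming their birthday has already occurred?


Birth year: 1959
Current year: 1994
Age = current year - birth year
Age = 1994 - 1959 = 35

35


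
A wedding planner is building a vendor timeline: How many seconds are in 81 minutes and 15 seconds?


Minutes: 81
Seconds: 15
Convert minutes to seconds: 81 x 60 = 4860
Add remaining seconds: 4860 + 15 = 4875

4875


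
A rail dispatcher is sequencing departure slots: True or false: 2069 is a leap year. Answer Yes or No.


Year: 2069
Divisible by 4? 2069 / 4 = 517.25 -> No
Not divisible by 4, so NOT a leap year

No


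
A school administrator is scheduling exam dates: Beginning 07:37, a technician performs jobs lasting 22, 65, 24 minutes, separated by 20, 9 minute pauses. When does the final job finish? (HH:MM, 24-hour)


Start: 07:37 = 457 min from midnight
  after task 1 (22 min): 07:59
  after break (20 min): 08:19
  after task 2 (65 min): 09:24
  after break (9 min): 09:33
  after task 3 (24 min): 09:57
Total elapsed: 140 minutes
End time: 09:57

09:57


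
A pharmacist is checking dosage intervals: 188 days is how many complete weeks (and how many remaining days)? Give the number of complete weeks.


Total days: 188
Days per week: 7
Division: 188 / 7 = 26 remainder 6
Complete weeks: 26
Remaining days: 6

26


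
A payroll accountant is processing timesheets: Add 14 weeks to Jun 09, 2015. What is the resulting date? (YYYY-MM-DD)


Start: 2015-06-09
Weeks to add: 14
Convert to days: 14 x 7 = 98 days
Add 98 days to 2015-06-09
Result: 2015-09-15

2015-09-15


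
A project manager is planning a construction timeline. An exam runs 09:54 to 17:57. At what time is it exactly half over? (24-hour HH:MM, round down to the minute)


Start time: 09:54 = 594 minutes from midnight
End time: 17:57 = 1077 minutes from midnight
Sum: 594 + 1077 = 1671
Midpoint: 1671 / 2 = 835 minutes
Convert: 835 / 60 = 13 hours, 55 minutes
Result: 13:55

13:55


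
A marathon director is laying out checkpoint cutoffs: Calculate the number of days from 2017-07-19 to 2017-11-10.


Start date: 2017-07-19
End date: 2017-11-10
Jul 2017: +13 days
Aug 2017: +31 days
Sep 2017: +30 days
Oct 2017: +31 days
Nov 2017: +9 days
Total: 114 days

114


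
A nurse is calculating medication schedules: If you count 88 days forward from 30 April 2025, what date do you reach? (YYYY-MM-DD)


Start: 2025-04-30
Adding 88 days
Days remaining in April: 0
After April: 88 days still to add
May 2025: 31 days, 57 remaining
June 2025: 30 days, 27 remaining
July 2025 has 31 days, need 27
Result: 2025-07-27

2025-07-27


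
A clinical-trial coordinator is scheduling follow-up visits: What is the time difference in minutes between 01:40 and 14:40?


Start time: 01:40 = 100 minutes from midnight
End time: 14:40 = 880 minutes from midnight
Difference: 880 - 100 = 780 minutes
That is 13 hours and 0 minutes

780


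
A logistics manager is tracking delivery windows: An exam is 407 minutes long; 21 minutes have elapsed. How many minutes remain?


Total budget: 407 minutes
Time used: 21 minutes
Remaining: 407 - 21 = 386 minutes
Percent used: 5.2%
Percent remaining: 94.8%

386


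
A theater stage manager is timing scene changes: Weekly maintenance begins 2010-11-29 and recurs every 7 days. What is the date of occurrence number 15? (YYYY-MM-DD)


First occurrence: 2010-11-29 (occurrence 1)
Each occurrence is 7 days after the previous.
Occurrence 15 is 14 weeks after the first.
14 weeks = 98 days
2010-11-29 + 98 days = 2011-03-07

2011-03-07


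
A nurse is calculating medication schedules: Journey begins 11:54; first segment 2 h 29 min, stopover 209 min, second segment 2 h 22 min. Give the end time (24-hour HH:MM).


Depart: 11:54
Leg 1: +149 min -> 14:23
Layover: +209 min -> 17:52
Leg 2: +142 min -> 20:14
Total travel: 500 minutes = 8h 20m
Arrival: 20:14

20:14


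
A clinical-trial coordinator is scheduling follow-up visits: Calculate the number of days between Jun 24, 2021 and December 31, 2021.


Start: June 24, 2021
End: December 31, 2021
Days left in June: 6
July: 31
August: 31
September: 30
October: 31
... plus remaining months
Sum of remaining months: 184
Total: 6 + 184 = 190

190


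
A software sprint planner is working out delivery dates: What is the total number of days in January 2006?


Month: January
Year: 2006
January is a 31-day month
Total: 31 days

31


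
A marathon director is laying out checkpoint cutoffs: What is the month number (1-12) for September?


Calendar month order:
8. August
9. September <--
10. October
September is month number 9

9


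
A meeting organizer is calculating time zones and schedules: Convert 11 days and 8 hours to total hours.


Days: 11
Extra hours: 8
Hours per day: 24
Days to hours: 11 x 24 = 264
Total: 264 + 8 = 272

272


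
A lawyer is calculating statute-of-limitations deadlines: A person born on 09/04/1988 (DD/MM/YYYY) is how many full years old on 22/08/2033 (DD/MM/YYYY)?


Birth: 1988-04-09
Reference: 2033-08-22
Year difference: 2033 - 1988 = 45
Has birthday (04-09) occurred by 08-22? Yes
Age in full years: 45

45


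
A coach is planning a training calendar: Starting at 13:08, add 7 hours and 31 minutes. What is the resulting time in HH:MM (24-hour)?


Start time: 13:08
Adding: 7 hours 31 minutes
Minutes: 8 + 31 = 39
Hours: 13 + 7 + 0 = 20
Result: 20:39

20:39


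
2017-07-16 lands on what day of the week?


Date: 2017-07-16
January 1, 2017 is a Sunday
Day of year: 197
Offset from Jan 1: 196 days
196 mod 7 = 0
Result: Sunday

Sunday
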